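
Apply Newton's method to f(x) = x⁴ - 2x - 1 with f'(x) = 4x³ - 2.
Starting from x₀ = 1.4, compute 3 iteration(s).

f(x) = x⁴ - 2x - 1
f'(x) = 4x³ - 2
x₀ = 1.4

Newton-Raphson formula: x_{n+1} = x_n - f(x_n)/f'(x_n)

Iteration 1:
  f(1.400000) = 0.041600
  f'(1.400000) = 8.976000
  x_1 = 1.400000 - 0.041600/8.976000 = 1.395365
Iteration 2:
  f(1.395365) = 0.000252
  f'(1.395365) = 8.867355
  x_2 = 1.395365 - 0.000252/8.867355 = 1.395337
Iteration 3:
  f(1.395337) = 0.000000
  f'(1.395337) = 8.866691
  x_3 = 1.395337 - 0.000000/8.866691 = 1.395337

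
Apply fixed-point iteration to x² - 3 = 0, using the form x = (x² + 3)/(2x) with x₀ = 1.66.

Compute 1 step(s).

Equation: x² - 3 = 0
Fixed-point form: x = (x² + 3)/(2x)
x₀ = 1.66

x_1 = g(1.660000) = 1.733614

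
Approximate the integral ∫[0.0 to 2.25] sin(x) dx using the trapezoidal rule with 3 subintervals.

f(x) = sin(x)
a = 0.0, b = 2.25, n = 3
h = (b - a)/n = 0.750000

Trapezoidal rule: (h/2)[f(x₀) + 2f(x₁) + 2f(x₂) + ... + f(xₙ)]

x_0 = 0.0000, f(x_0) = 0.000000, coefficient = 1
x_1 = 0.7500, f(x_1) = 0.681639, coefficient = 2
x_2 = 1.5000, f(x_2) = 0.997495, coefficient = 2
x_3 = 2.2500, f(x_3) = 0.778073, coefficient = 1

I ≈ (0.750000/2) × 4.136341 = 1.551128
Exact value: 1.628174
Error: 0.077046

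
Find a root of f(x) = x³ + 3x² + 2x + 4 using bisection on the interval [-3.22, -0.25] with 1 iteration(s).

f(x) = x³ + 3x² + 2x + 4
Initial interval: [-3.22, -0.25]

Iteration 1:
  c_1 = (-3.220000 + (-0.250000))/2 = -1.735000
  f(c_1) = f(-1.735000) = 4.337935
  f(a) × f(c) < 0, new interval: [-3.220000, -1.735000]

After 1 iteration(s), the approximation is c_1 = -1.735000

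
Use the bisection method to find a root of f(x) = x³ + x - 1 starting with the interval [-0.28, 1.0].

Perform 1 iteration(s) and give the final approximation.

f(x) = x³ + x - 1
Initial interval: [-0.28, 1.0]

Iteration 1:
  c_1 = (-0.280000 + 1.000000)/2 = 0.360000
  f(c_1) = f(0.360000) = -0.593344
  f(a) × f(c) ≥ 0, new interval: [0.360000, 1.000000]

After 1 iteration(s), the approximation is c_1 = 0.360000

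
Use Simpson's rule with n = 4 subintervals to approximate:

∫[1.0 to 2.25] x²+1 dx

f(x) = x²+1
a = 1.0, b = 2.25, n = 4
h = (b - a)/n = 0.312500

Simpson's rule: (h/3)[f(x₀) + 4f(x₁) + 2f(x₂) + ... + f(xₙ)]

x_0 = 1.0000, f(x_0) = 2.000000, coefficient = 1
x_1 = 1.3125, f(x_1) = 2.722656, coefficient = 4
x_2 = 1.6250, f(x_2) = 3.640625, coefficient = 2
x_3 = 1.9375, f(x_3) = 4.753906, coefficient = 4
x_4 = 2.2500, f(x_4) = 6.062500, coefficient = 1

I ≈ (0.312500/3) × 45.250000 = 4.713542
Exact value: 4.713542
Error: 0.000000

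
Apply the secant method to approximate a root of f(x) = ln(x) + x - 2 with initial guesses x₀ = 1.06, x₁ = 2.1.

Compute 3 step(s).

f(x) = ln(x) + x - 2
x₀ = 1.06, x₁ = 2.1

Secant formula: x_{n+1} = x_n - f(x_n)(x_n - x_{n-1})/(f(x_n) - f(x_{n-1}))

Iteration 1:
  f(1.060000) = -0.881731
  f(2.100000) = 0.841937
  x_2 = 2.100000 - 0.841937×(2.100000 - 1.060000)/(0.841937 - (-0.881731))
       = 1.592005
Iteration 2:
  f(2.100000) = 0.841937
  f(1.592005) = 0.056999
  x_3 = 1.592005 - 0.056999×(1.592005 - 2.100000)/(0.056999 - 0.841937)
       = 1.555116
Iteration 3:
  f(1.592005) = 0.056999
  f(1.555116) = -0.003333
  x_4 = 1.555116 - (-0.003333)×(1.555116 - 1.592005)/(-0.003333 - 0.056999)
       = 1.557154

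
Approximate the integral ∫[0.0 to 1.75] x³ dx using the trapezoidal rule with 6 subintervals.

f(x) = x³
a = 0.0, b = 1.75, n = 6
h = (b - a)/n = 0.291667

Trapezoidal rule: (h/2)[f(x₀) + 2f(x₁) + 2f(x₂) + ... + f(xₙ)]

x_0 = 0.0000, f(x_0) = 0.000000, coefficient = 1
x_1 = 0.2917, f(x_1) = 0.024812, coefficient = 2
x_2 = 0.5833, f(x_2) = 0.198495, coefficient = 2
x_3 = 0.8750, f(x_3) = 0.669922, coefficient = 2
x_4 = 1.1667, f(x_4) = 1.587963, coefficient = 2
x_5 = 1.4583, f(x_5) = 3.101490, coefficient = 2
x_6 = 1.7500, f(x_6) = 5.359375, coefficient = 1

I ≈ (0.291667/2) × 16.524740 = 2.409858
Exact value: 2.344727
Error: 0.065131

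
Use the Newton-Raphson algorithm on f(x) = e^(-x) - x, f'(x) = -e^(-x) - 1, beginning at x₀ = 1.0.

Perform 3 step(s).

f(x) = e^(-x) - x
f'(x) = -e^(-x) - 1
x₀ = 1.0

Newton-Raphson formula: x_{n+1} = x_n - f(x_n)/f'(x_n)

Iteration 1:
  f(1.000000) = -0.632121
  f'(1.000000) = -1.367879
  x_1 = 1.000000 - (-0.632121)/(-1.367879) = 0.537883
Iteration 2:
  f(0.537883) = 0.046100
  f'(0.537883) = -1.583983
  x_2 = 0.537883 - 0.046100/(-1.583983) = 0.566987
Iteration 3:
  f(0.566987) = 0.000245
  f'(0.566987) = -1.567232
  x_3 = 0.566987 - 0.000245/(-1.567232) = 0.567143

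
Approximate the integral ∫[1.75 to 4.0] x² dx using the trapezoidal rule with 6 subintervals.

f(x) = x²
a = 1.75, b = 4.0, n = 6
h = (b - a)/n = 0.375000

Trapezoidal rule: (h/2)[f(x₀) + 2f(x₁) + 2f(x₂) + ... + f(xₙ)]

x_0 = 1.7500, f(x_0) = 3.062500, coefficient = 1
x_1 = 2.1250, f(x_1) = 4.515625, coefficient = 2
x_2 = 2.5000, f(x_2) = 6.250000, coefficient = 2
x_3 = 2.8750, f(x_3) = 8.265625, coefficient = 2
x_4 = 3.2500, f(x_4) = 10.562500, coefficient = 2
x_5 = 3.6250, f(x_5) = 13.140625, coefficient = 2
x_6 = 4.0000, f(x_6) = 16.000000, coefficient = 1

I ≈ (0.375000/2) × 104.531250 = 19.599609
Exact value: 19.546875
Error: 0.052734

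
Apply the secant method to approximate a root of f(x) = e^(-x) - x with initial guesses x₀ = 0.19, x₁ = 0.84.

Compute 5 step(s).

f(x) = e^(-x) - x
x₀ = 0.19, x₁ = 0.84

Secant formula: x_{n+1} = x_n - f(x_n)(x_n - x_{n-1})/(f(x_n) - f(x_{n-1}))

Iteration 1:
  f(0.190000) = 0.636959
  f(0.840000) = -0.408289
  x_2 = 0.840000 - (-0.408289)×(0.840000 - 0.190000)/(-0.408289 - 0.636959)
       = 0.586100
Iteration 2:
  f(0.840000) = -0.408289
  f(0.586100) = -0.029607
  x_3 = 0.586100 - (-0.029607)×(0.586100 - 0.840000)/(-0.029607 - (-0.408289))
       = 0.566249
Iteration 3:
  f(0.586100) = -0.029607
  f(0.566249) = 0.001401
  x_4 = 0.566249 - 0.001401×(0.566249 - 0.586100)/(0.001401 - (-0.029607))
       = 0.567146
Iteration 4:
  f(0.566249) = 0.001401
  f(0.567146) = -0.000005
  x_5 = 0.567146 - (-0.000005)×(0.567146 - 0.566249)/(-0.000005 - 0.001401)
       = 0.567143
Iteration 5:
  f(0.567146) = -0.000005
  f(0.567143) = 0.000000
  x_6 = 0.567143 - 0.000000×(0.567143 - 0.567146)/(0.000000 - (-0.000005))
       = 0.567143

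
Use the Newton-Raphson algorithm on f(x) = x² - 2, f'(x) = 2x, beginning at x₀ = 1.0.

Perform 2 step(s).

f(x) = x² - 2
f'(x) = 2x
x₀ = 1.0

Newton-Raphson formula: x_{n+1} = x_n - f(x_n)/f'(x_n)

Iteration 1:
  f(1.000000) = -1.000000
  f'(1.000000) = 2.000000
  x_1 = 1.000000 - (-1.000000)/2.000000 = 1.500000
Iteration 2:
  f(1.500000) = 0.250000
  f'(1.500000) = 3.000000
  x_2 = 1.500000 - 0.250000/3.000000 = 1.416667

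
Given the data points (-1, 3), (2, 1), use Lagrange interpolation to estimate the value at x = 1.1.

Lagrange interpolation formula:
P(x) = Σ yᵢ × Lᵢ(x)
where Lᵢ(x) = Π_{j≠i} (x - xⱼ)/(xᵢ - xⱼ)

L_0(1.1) = (1.1 - 2)/(-1 - 2) = 0.300000
L_1(1.1) = (1.1 - (-1))/(2 - (-1)) = 0.700000

P(1.1) = 3×L_0(1.1) + 1×L_1(1.1)
P(1.1) = 1.600000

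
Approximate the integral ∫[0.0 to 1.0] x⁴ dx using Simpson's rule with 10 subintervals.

f(x) = x⁴
a = 0.0, b = 1.0, n = 10
h = (b - a)/n = 0.100000

Simpson's rule: (h/3)[f(x₀) + 4f(x₁) + 2f(x₂) + ... + f(xₙ)]

x_0 = 0.0000, f(x_0) = 0.000000, coefficient = 1
x_1 = 0.1000, f(x_1) = 0.000100, coefficient = 4
x_2 = 0.2000, f(x_2) = 0.001600, coefficient = 2
x_3 = 0.3000, f(x_3) = 0.008100, coefficient = 4
x_4 = 0.4000, f(x_4) = 0.025600, coefficient = 2
x_5 = 0.5000, f(x_5) = 0.062500, coefficient = 4
x_6 = 0.6000, f(x_6) = 0.129600, coefficient = 2
x_7 = 0.7000, f(x_7) = 0.240100, coefficient = 4
x_8 = 0.8000, f(x_8) = 0.409600, coefficient = 2
x_9 = 0.9000, f(x_9) = 0.656100, coefficient = 4
x_10 = 1.0000, f(x_10) = 1.000000, coefficient = 1

I ≈ (0.100000/3) × 6.000400 = 0.200013
Exact value: 0.200000
Error: 0.000013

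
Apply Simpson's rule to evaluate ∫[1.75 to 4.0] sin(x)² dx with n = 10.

f(x) = sin(x)²
a = 1.75, b = 4.0, n = 10
h = (b - a)/n = 0.225000

Simpson's rule: (h/3)[f(x₀) + 4f(x₁) + 2f(x₂) + ... + f(xₙ)]

x_0 = 1.7500, f(x_0) = 0.968228, coefficient = 1
x_1 = 1.9750, f(x_1) = 0.845326, coefficient = 4
x_2 = 2.2000, f(x_2) = 0.653666, coefficient = 2
x_3 = 2.4250, f(x_3) = 0.431411, coefficient = 4
x_4 = 2.6500, f(x_4) = 0.222813, coefficient = 2
x_5 = 2.8750, f(x_5) = 0.069404, coefficient = 4
x_6 = 3.1000, f(x_6) = 0.001729, coefficient = 2
x_7 = 3.3250, f(x_7) = 0.033263, coefficient = 4
x_8 = 3.5500, f(x_8) = 0.157727, coefficient = 2
x_9 = 3.7750, f(x_9) = 0.350339, coefficient = 4
x_10 = 4.0000, f(x_10) = 0.572750, coefficient = 1

I ≈ (0.225000/3) × 10.531819 = 0.789886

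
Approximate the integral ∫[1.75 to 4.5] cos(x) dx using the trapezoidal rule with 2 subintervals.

f(x) = cos(x)
a = 1.75, b = 4.5, n = 2
h = (b - a)/n = 1.375000

Trapezoidal rule: (h/2)[f(x₀) + 2f(x₁) + 2f(x₂) + ... + f(xₙ)]

x_0 = 1.7500, f(x_0) = -0.178246, coefficient = 1
x_1 = 3.1250, f(x_1) = -0.999862, coefficient = 2
x_2 = 4.5000, f(x_2) = -0.210796, coefficient = 1

I ≈ (1.375000/2) × -2.388767 = -1.642277
Exact value: -1.961516
Error: 0.319239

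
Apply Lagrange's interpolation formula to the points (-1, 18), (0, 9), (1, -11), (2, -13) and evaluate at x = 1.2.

Lagrange interpolation formula:
P(x) = Σ yᵢ × Lᵢ(x)
where Lᵢ(x) = Π_{j≠i} (x - xⱼ)/(xᵢ - xⱼ)

L_0(1.2) = (1.2 - 0)/(-1 - 0) × (1.2 - 1)/(-1 - 1) × (1.2 - 2)/(-1 - 2) = 0.032000
L_1(1.2) = (1.2 - (-1))/(0 - (-1)) × (1.2 - 1)/(0 - 1) × (1.2 - 2)/(0 - 2) = -0.176000
L_2(1.2) = (1.2 - (-1))/(1 - (-1)) × (1.2 - 0)/(1 - 0) × (1.2 - 2)/(1 - 2) = 1.056000
L_3(1.2) = (1.2 - (-1))/(2 - (-1)) × (1.2 - 0)/(2 - 0) × (1.2 - 1)/(2 - 1) = 0.088000

P(1.2) = 18×L_0(1.2) + 9×L_1(1.2) + (-11)×L_2(1.2) + (-13)×L_3(1.2)
P(1.2) = -13.768000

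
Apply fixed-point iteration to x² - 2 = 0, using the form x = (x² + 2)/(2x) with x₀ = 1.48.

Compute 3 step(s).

Equation: x² - 2 = 0
Fixed-point form: x = (x² + 2)/(2x)
x₀ = 1.48

x_1 = g(1.480000) = 1.415676
x_2 = g(1.415676) = 1.414214
x_3 = g(1.414214) = 1.414214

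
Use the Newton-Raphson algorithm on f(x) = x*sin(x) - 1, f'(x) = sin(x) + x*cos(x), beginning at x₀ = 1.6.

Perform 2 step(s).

f(x) = x*sin(x) - 1
f'(x) = sin(x) + x*cos(x)
x₀ = 1.6

Newton-Raphson formula: x_{n+1} = x_n - f(x_n)/f'(x_n)

Iteration 1:
  f(1.600000) = 0.599318
  f'(1.600000) = 0.952854
  x_1 = 1.600000 - 0.599318/0.952854 = 0.971029
Iteration 2:
  f(0.971029) = -0.198448
  f'(0.971029) = 1.373565
  x_2 = 0.971029 - (-0.198448)/1.373565 = 1.115505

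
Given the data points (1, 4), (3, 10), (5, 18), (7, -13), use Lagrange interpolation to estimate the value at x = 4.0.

Lagrange interpolation formula:
P(x) = Σ yᵢ × Lᵢ(x)
where Lᵢ(x) = Π_{j≠i} (x - xⱼ)/(xᵢ - xⱼ)

L_0(4.0) = (4.0 - 3)/(1 - 3) × (4.0 - 5)/(1 - 5) × (4.0 - 7)/(1 - 7) = -0.062500
L_1(4.0) = (4.0 - 1)/(3 - 1) × (4.0 - 5)/(3 - 5) × (4.0 - 7)/(3 - 7) = 0.562500
L_2(4.0) = (4.0 - 1)/(5 - 1) × (4.0 - 3)/(5 - 3) × (4.0 - 7)/(5 - 7) = 0.562500
L_3(4.0) = (4.0 - 1)/(7 - 1) × (4.0 - 3)/(7 - 3) × (4.0 - 5)/(7 - 5) = -0.062500

P(4.0) = 4×L_0(4.0) + 10×L_1(4.0) + 18×L_2(4.0) + (-13)×L_3(4.0)
P(4.0) = 16.312500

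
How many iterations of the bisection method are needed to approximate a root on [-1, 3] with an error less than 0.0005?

We need (b-a)/2^n ≤ 0.0005
(3 - (-1))/2^n ≤ 0.0005
4/2^n ≤ 0.0005
2^n ≥ 8000
n ≥ log₂(8000) = 12.97
n ≥ 13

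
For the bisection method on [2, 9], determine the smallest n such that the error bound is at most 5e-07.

We need (b-a)/2^n ≤ 5e-07
(9 - 2)/2^n ≤ 5e-07
7/2^n ≤ 5e-07
2^n ≥ 14000000
n ≥ log₂(14000000) = 23.74
n ≥ 24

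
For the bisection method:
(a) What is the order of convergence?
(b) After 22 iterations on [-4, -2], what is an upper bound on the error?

(a) Bisection has linear (order 1) convergence; the error is halved each step.

(b) Error bound = (b-a)/2^n = (-2 - (-4))/2^{22}
    = 2/2^{22}

(a) 1 (linear); (b) error ≤ 4.77e-07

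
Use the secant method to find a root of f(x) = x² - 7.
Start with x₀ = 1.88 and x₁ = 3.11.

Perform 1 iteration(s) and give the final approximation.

f(x) = x² - 7
x₀ = 1.88, x₁ = 3.11

Secant formula: x_{n+1} = x_n - f(x_n)(x_n - x_{n-1})/(f(x_n) - f(x_{n-1}))

Iteration 1:
  f(1.880000) = -3.465600
  f(3.110000) = 2.672100
  x_2 = 3.110000 - 2.672100×(3.110000 - 1.880000)/(2.672100 - (-3.465600))
       = 2.574509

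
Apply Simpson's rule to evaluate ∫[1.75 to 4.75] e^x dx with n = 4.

f(x) = e^x
a = 1.75, b = 4.75, n = 4
h = (b - a)/n = 0.750000

Simpson's rule: (h/3)[f(x₀) + 4f(x₁) + 2f(x₂) + ... + f(xₙ)]

x_0 = 1.7500, f(x_0) = 5.754603, coefficient = 1
x_1 = 2.5000, f(x_1) = 12.182494, coefficient = 4
x_2 = 3.2500, f(x_2) = 25.790340, coefficient = 2
x_3 = 4.0000, f(x_3) = 54.598150, coefficient = 4
x_4 = 4.7500, f(x_4) = 115.584285, coefficient = 1

I ≈ (0.750000/3) × 440.042143 = 110.010536
Exact value: 109.829682
Error: 0.180854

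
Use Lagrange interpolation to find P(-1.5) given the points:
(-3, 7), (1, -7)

Lagrange interpolation formula:
P(x) = Σ yᵢ × Lᵢ(x)
where Lᵢ(x) = Π_{j≠i} (x - xⱼ)/(xᵢ - xⱼ)

L_0(-1.5) = (-1.5 - 1)/(-3 - 1) = 0.625000
L_1(-1.5) = (-1.5 - (-3))/(1 - (-3)) = 0.375000

P(-1.5) = 7×L_0(-1.5) + (-7)×L_1(-1.5)
P(-1.5) = 1.750000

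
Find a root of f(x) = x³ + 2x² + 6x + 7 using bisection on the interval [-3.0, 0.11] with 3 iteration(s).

f(x) = x³ + 2x² + 6x + 7
Initial interval: [-3.0, 0.11]

Iteration 1:
  c_1 = (-3.000000 + 0.110000)/2 = -1.445000
  f(c_1) = f(-1.445000) = -0.511146
  f(a) × f(c) ≥ 0, new interval: [-1.445000, 0.110000]
Iteration 2:
  c_2 = (-1.445000 + 0.110000)/2 = -0.667500
  f(c_2) = f(-0.667500) = 3.588704
  f(a) × f(c) < 0, new interval: [-1.445000, -0.667500]
Iteration 3:
  c_3 = (-1.445000 + (-0.667500))/2 = -1.056250
  f(c_3) = f(-1.056250) = 1.715408
  f(a) × f(c) < 0, new interval: [-1.445000, -1.056250]

After 3 iteration(s), the approximation is c_3 = -1.056250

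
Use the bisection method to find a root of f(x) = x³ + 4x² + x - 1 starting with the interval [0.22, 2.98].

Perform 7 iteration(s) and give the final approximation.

f(x) = x³ + 4x² + x - 1
Initial interval: [0.22, 2.98]

Iteration 1:
  c_1 = (0.220000 + 2.980000)/2 = 1.600000
  f(c_1) = f(1.600000) = 14.936000
  f(a) × f(c) < 0, new interval: [0.220000, 1.600000]
Iteration 2:
  c_2 = (0.220000 + 1.600000)/2 = 0.910000
  f(c_2) = f(0.910000) = 3.975971
  f(a) × f(c) < 0, new interval: [0.220000, 0.910000]
Iteration 3:
  c_3 = (0.220000 + 0.910000)/2 = 0.565000
  f(c_3) = f(0.565000) = 1.022262
  f(a) × f(c) < 0, new interval: [0.220000, 0.565000]
Iteration 4:
  c_4 = (0.220000 + 0.565000)/2 = 0.392500
  f(c_4) = f(0.392500) = 0.069192
  f(a) × f(c) < 0, new interval: [0.220000, 0.392500]
Iteration 5:
  c_5 = (0.220000 + 0.392500)/2 = 0.306250
  f(c_5) = f(0.306250) = -0.289871
  f(a) × f(c) ≥ 0, new interval: [0.306250, 0.392500]
Iteration 6:
  c_6 = (0.306250 + 0.392500)/2 = 0.349375
  f(c_6) = f(0.349375) = -0.119728
  f(a) × f(c) ≥ 0, new interval: [0.349375, 0.392500]
Iteration 7:
  c_7 = (0.349375 + 0.392500)/2 = 0.370938
  f(c_7) = f(0.370938) = -0.027645
  f(a) × f(c) ≥ 0, new interval: [0.370938, 0.392500]

After 7 iteration(s), the approximation is c_7 = 0.370938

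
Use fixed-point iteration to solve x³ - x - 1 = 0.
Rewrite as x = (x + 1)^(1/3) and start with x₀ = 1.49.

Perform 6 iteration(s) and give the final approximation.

Equation: x³ - x - 1 = 0
Fixed-point form: x = (x + 1)^(1/3)
x₀ = 1.49

x_1 = g(1.490000) = 1.355397
x_2 = g(1.355397) = 1.330520
x_3 = g(1.330520) = 1.325819
x_4 = g(1.325819) = 1.324927
x_5 = g(1.324927) = 1.324758
x_6 = g(1.324758) = 1.324726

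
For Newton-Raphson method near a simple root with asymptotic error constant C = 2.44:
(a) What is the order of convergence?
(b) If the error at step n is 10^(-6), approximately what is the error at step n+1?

(a) Newton-Raphson has quadratic (order 2) convergence near simple roots.
    This means |e_{n+1}| ≈ C|e_n|².

(b) With |e_n| = 10^(-6) and C = 2.44:
    |e_{n+1}| ≈ 2.44 × (10^(-6))² = 2.44 × 10^(-12)

(a) 2 (quadratic); (b) |e_{n+1}| ≈ 2.440e-12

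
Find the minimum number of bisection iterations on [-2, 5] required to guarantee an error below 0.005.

We need (b-a)/2^n ≤ 0.005
(5 - (-2))/2^n ≤ 0.005
7/2^n ≤ 0.005
2^n ≥ 1400
n ≥ log₂(1400) = 10.45
n ≥ 11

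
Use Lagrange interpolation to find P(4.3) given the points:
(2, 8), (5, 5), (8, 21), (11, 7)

Lagrange interpolation formula:
P(x) = Σ yᵢ × Lᵢ(x)
where Lᵢ(x) = Π_{j≠i} (x - xⱼ)/(xᵢ - xⱼ)

L_0(4.3) = (4.3 - 5)/(2 - 5) × (4.3 - 8)/(2 - 8) × (4.3 - 11)/(2 - 11) = 0.107117
L_1(4.3) = (4.3 - 2)/(5 - 2) × (4.3 - 8)/(5 - 8) × (4.3 - 11)/(5 - 11) = 1.055870
L_2(4.3) = (4.3 - 2)/(8 - 2) × (4.3 - 5)/(8 - 5) × (4.3 - 11)/(8 - 11) = -0.199759
L_3(4.3) = (4.3 - 2)/(11 - 2) × (4.3 - 5)/(11 - 5) × (4.3 - 8)/(11 - 8) = 0.036772

P(4.3) = 8×L_0(4.3) + 5×L_1(4.3) + 21×L_2(4.3) + 7×L_3(4.3)
P(4.3) = 2.198747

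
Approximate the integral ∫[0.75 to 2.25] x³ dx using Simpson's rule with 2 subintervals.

f(x) = x³
a = 0.75, b = 2.25, n = 2
h = (b - a)/n = 0.750000

Simpson's rule: (h/3)[f(x₀) + 4f(x₁) + 2f(x₂) + ... + f(xₙ)]

x_0 = 0.7500, f(x_0) = 0.421875, coefficient = 1
x_1 = 1.5000, f(x_1) = 3.375000, coefficient = 4
x_2 = 2.2500, f(x_2) = 11.390625, coefficient = 1

I ≈ (0.750000/3) × 25.312500 = 6.328125
Exact value: 6.328125
Error: 0.000000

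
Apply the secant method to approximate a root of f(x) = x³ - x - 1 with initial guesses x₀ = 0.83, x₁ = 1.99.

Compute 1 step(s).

f(x) = x³ - x - 1
x₀ = 0.83, x₁ = 1.99

Secant formula: x_{n+1} = x_n - f(x_n)(x_n - x_{n-1})/(f(x_n) - f(x_{n-1}))

Iteration 1:
  f(0.830000) = -1.258213
  f(1.990000) = 4.890599
  x_2 = 1.990000 - 4.890599×(1.990000 - 0.830000)/(4.890599 - (-1.258213))
       = 1.067367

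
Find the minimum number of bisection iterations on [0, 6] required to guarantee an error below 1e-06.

We need (b-a)/2^n ≤ 1e-06
(6 - 0)/2^n ≤ 1e-06
6/2^n ≤ 1e-06
2^n ≥ 6000000
n ≥ log₂(6000000) = 22.52
n ≥ 23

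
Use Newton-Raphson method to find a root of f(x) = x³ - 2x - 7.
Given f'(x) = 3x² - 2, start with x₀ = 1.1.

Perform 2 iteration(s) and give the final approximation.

f(x) = x³ - 2x - 7
f'(x) = 3x² - 2
x₀ = 1.1

Newton-Raphson formula: x_{n+1} = x_n - f(x_n)/f'(x_n)

Iteration 1:
  f(1.100000) = -7.869000
  f'(1.100000) = 1.630000
  x_1 = 1.100000 - (-7.869000)/1.630000 = 5.927607
Iteration 2:
  f(5.927607) = 189.420333
  f'(5.927607) = 103.409587
  x_2 = 5.927607 - 189.420333/103.409587 = 4.095859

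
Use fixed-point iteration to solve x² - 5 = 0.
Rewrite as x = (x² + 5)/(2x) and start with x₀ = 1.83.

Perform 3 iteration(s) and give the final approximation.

Equation: x² - 5 = 0
Fixed-point form: x = (x² + 5)/(2x)
x₀ = 1.83

x_1 = g(1.830000) = 2.281120
x_2 = g(2.281120) = 2.236513
x_3 = g(2.236513) = 2.236068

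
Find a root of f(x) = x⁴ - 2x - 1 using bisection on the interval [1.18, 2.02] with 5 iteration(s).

f(x) = x⁴ - 2x - 1
Initial interval: [1.18, 2.02]

Iteration 1:
  c_1 = (1.180000 + 2.020000)/2 = 1.600000
  f(c_1) = f(1.600000) = 2.353600
  f(a) × f(c) < 0, new interval: [1.180000, 1.600000]
Iteration 2:
  c_2 = (1.180000 + 1.600000)/2 = 1.390000
  f(c_2) = f(1.390000) = -0.046990
  f(a) × f(c) ≥ 0, new interval: [1.390000, 1.600000]
Iteration 3:
  c_3 = (1.390000 + 1.600000)/2 = 1.495000
  f(c_3) = f(1.495000) = 1.005337
  f(a) × f(c) < 0, new interval: [1.390000, 1.495000]
Iteration 4:
  c_4 = (1.390000 + 1.495000)/2 = 1.442500
  f(c_4) = f(1.442500) = 0.444755
  f(a) × f(c) < 0, new interval: [1.390000, 1.442500]
Iteration 5:
  c_5 = (1.390000 + 1.442500)/2 = 1.416250
  f(c_5) = f(1.416250) = 0.190589
  f(a) × f(c) < 0, new interval: [1.390000, 1.416250]

After 5 iteration(s), the approximation is c_5 = 1.416250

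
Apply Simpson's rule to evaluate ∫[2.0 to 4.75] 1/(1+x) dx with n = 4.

f(x) = 1/(1+x)
a = 2.0, b = 4.75, n = 4
h = (b - a)/n = 0.687500

Simpson's rule: (h/3)[f(x₀) + 4f(x₁) + 2f(x₂) + ... + f(xₙ)]

x_0 = 2.0000, f(x_0) = 0.333333, coefficient = 1
x_1 = 2.6875, f(x_1) = 0.271186, coefficient = 4
x_2 = 3.3750, f(x_2) = 0.228571, coefficient = 2
x_3 = 4.0625, f(x_3) = 0.197531, coefficient = 4
x_4 = 4.7500, f(x_4) = 0.173913, coefficient = 1

I ≈ (0.687500/3) × 2.839258 = 0.650663
Exact value: 0.650588
Error: 0.000076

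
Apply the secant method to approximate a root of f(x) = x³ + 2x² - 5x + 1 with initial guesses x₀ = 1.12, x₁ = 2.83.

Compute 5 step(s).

f(x) = x³ + 2x² - 5x + 1
x₀ = 1.12, x₁ = 2.83

Secant formula: x_{n+1} = x_n - f(x_n)(x_n - x_{n-1})/(f(x_n) - f(x_{n-1}))

Iteration 1:
  f(1.120000) = -0.686272
  f(2.830000) = 25.532987
  x_2 = 2.830000 - 25.532987×(2.830000 - 1.120000)/(25.532987 - (-0.686272))
       = 1.164758
Iteration 2:
  f(2.830000) = 25.532987
  f(1.164758) = -0.530285
  x_3 = 1.164758 - (-0.530285)×(1.164758 - 2.830000)/(-0.530285 - 25.532987)
       = 1.198639
Iteration 3:
  f(1.164758) = -0.530285
  f(1.198639) = -0.397596
  x_4 = 1.198639 - (-0.397596)×(1.198639 - 1.164758)/(-0.397596 - (-0.530285))
       = 1.300162
Iteration 4:
  f(1.198639) = -0.397596
  f(1.300162) = 0.077855
  x_5 = 1.300162 - 0.077855×(1.300162 - 1.198639)/(0.077855 - (-0.397596))
       = 1.283538
Iteration 5:
  f(1.300162) = 0.077855
  f(1.283538) = -0.008161
  x_6 = 1.283538 - (-0.008161)×(1.283538 - 1.300162)/(-0.008161 - 0.077855)
       = 1.285115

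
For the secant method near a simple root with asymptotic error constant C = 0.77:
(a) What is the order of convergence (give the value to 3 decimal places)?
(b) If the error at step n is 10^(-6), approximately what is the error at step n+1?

(a) Secant method has superlinear convergence with order φ = (1+√5)/2 ≈ 1.618.
    This means |e_{n+1}| ≈ C|e_n|^1.618.

(b) With |e_n| = 10^(-6) and C = 0.77:
    |e_{n+1}| ≈ 0.77 × (10^(-6))^1.618 = 0.77 × 10^(-9.71)

(a) ≈ 1.618 (golden ratio); (b) |e_{n+1}| ≈ 1.508e-10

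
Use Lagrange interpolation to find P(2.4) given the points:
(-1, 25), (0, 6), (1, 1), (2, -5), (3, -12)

Lagrange interpolation formula:
P(x) = Σ yᵢ × Lᵢ(x)
where Lᵢ(x) = Π_{j≠i} (x - xⱼ)/(xᵢ - xⱼ)

L_0(2.4) = (2.4 - 0)/(-1 - 0) × (2.4 - 1)/(-1 - 1) × (2.4 - 2)/(-1 - 2) × (2.4 - 3)/(-1 - 3) = -0.033600
L_1(2.4) = (2.4 - (-1))/(0 - (-1)) × (2.4 - 1)/(0 - 1) × (2.4 - 2)/(0 - 2) × (2.4 - 3)/(0 - 3) = 0.190400
L_2(2.4) = (2.4 - (-1))/(1 - (-1)) × (2.4 - 0)/(1 - 0) × (2.4 - 2)/(1 - 2) × (2.4 - 3)/(1 - 3) = -0.489600
L_3(2.4) = (2.4 - (-1))/(2 - (-1)) × (2.4 - 0)/(2 - 0) × (2.4 - 1)/(2 - 1) × (2.4 - 3)/(2 - 3) = 1.142400
L_4(2.4) = (2.4 - (-1))/(3 - (-1)) × (2.4 - 0)/(3 - 0) × (2.4 - 1)/(3 - 1) × (2.4 - 2)/(3 - 2) = 0.190400

P(2.4) = 25×L_0(2.4) + 6×L_1(2.4) + 1×L_2(2.4) + (-5)×L_3(2.4) + (-12)×L_4(2.4)
P(2.4) = -8.184000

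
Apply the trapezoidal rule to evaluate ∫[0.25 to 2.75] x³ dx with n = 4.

f(x) = x³
a = 0.25, b = 2.75, n = 4
h = (b - a)/n = 0.625000

Trapezoidal rule: (h/2)[f(x₀) + 2f(x₁) + 2f(x₂) + ... + f(xₙ)]

x_0 = 0.2500, f(x_0) = 0.015625, coefficient = 1
x_1 = 0.8750, f(x_1) = 0.669922, coefficient = 2
x_2 = 1.5000, f(x_2) = 3.375000, coefficient = 2
x_3 = 2.1250, f(x_3) = 9.595703, coefficient = 2
x_4 = 2.7500, f(x_4) = 20.796875, coefficient = 1

I ≈ (0.625000/2) × 48.093750 = 15.029297
Exact value: 14.296875
Error: 0.732422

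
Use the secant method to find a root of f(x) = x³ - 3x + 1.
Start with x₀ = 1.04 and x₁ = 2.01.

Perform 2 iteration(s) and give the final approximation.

f(x) = x³ - 3x + 1
x₀ = 1.04, x₁ = 2.01

Secant formula: x_{n+1} = x_n - f(x_n)(x_n - x_{n-1})/(f(x_n) - f(x_{n-1}))

Iteration 1:
  f(1.040000) = -0.995136
  f(2.010000) = 3.090601
  x_2 = 2.010000 - 3.090601×(2.010000 - 1.040000)/(3.090601 - (-0.995136))
       = 1.276256
Iteration 2:
  f(2.010000) = 3.090601
  f(1.276256) = -0.749964
  x_3 = 1.276256 - (-0.749964)×(1.276256 - 2.010000)/(-0.749964 - 3.090601)
       = 1.419538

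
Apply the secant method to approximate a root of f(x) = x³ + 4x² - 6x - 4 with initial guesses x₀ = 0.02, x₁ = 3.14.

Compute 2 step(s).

f(x) = x³ + 4x² - 6x - 4
x₀ = 0.02, x₁ = 3.14

Secant formula: x_{n+1} = x_n - f(x_n)(x_n - x_{n-1})/(f(x_n) - f(x_{n-1}))

Iteration 1:
  f(0.020000) = -4.118392
  f(3.140000) = 47.557544
  x_2 = 3.140000 - 47.557544×(3.140000 - 0.020000)/(47.557544 - (-4.118392))
       = 0.268653
Iteration 2:
  f(3.140000) = 47.557544
  f(0.268653) = -5.303831
  x_3 = 0.268653 - (-5.303831)×(0.268653 - 3.140000)/(-5.303831 - 47.557544)
       = 0.556749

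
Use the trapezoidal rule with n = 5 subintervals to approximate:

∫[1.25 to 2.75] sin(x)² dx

f(x) = sin(x)²
a = 1.25, b = 2.75, n = 5
h = (b - a)/n = 0.300000

Trapezoidal rule: (h/2)[f(x₀) + 2f(x₁) + 2f(x₂) + ... + f(xₙ)]

x_0 = 1.2500, f(x_0) = 0.900572, coefficient = 1
x_1 = 1.5500, f(x_1) = 0.999568, coefficient = 2
x_2 = 1.8500, f(x_2) = 0.924050, coefficient = 2
x_3 = 2.1500, f(x_3) = 0.700400, coefficient = 2
x_4 = 2.4500, f(x_4) = 0.406744, coefficient = 2
x_5 = 2.7500, f(x_5) = 0.145665, coefficient = 1

I ≈ (0.300000/2) × 7.107759 = 1.066164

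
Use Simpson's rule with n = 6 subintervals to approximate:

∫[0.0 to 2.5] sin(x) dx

f(x) = sin(x)
a = 0.0, b = 2.5, n = 6
h = (b - a)/n = 0.416667

Simpson's rule: (h/3)[f(x₀) + 4f(x₁) + 2f(x₂) + ... + f(xₙ)]

x_0 = 0.0000, f(x_0) = 0.000000, coefficient = 1
x_1 = 0.4167, f(x_1) = 0.404715, coefficient = 4
x_2 = 0.8333, f(x_2) = 0.740177, coefficient = 2
x_3 = 1.2500, f(x_3) = 0.948985, coefficient = 4
x_4 = 1.6667, f(x_4) = 0.995408, coefficient = 2
x_5 = 2.0833, f(x_5) = 0.871503, coefficient = 4
x_6 = 2.5000, f(x_6) = 0.598472, coefficient = 1

I ≈ (0.416667/3) × 12.970451 = 1.801452
Exact value: 1.801144
Error: 0.000308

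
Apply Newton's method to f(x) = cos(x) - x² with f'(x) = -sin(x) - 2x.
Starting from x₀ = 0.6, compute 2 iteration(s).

f(x) = cos(x) - x²
f'(x) = -sin(x) - 2x
x₀ = 0.6

Newton-Raphson formula: x_{n+1} = x_n - f(x_n)/f'(x_n)

Iteration 1:
  f(0.600000) = 0.465336
  f'(0.600000) = -1.764642
  x_1 = 0.600000 - 0.465336/(-1.764642) = 0.863700
Iteration 2:
  f(0.863700) = -0.096348
  f'(0.863700) = -2.487650
  x_2 = 0.863700 - (-0.096348)/(-2.487650) = 0.824969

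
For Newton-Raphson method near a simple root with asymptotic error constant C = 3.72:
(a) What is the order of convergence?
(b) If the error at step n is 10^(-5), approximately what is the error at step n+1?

(a) Newton-Raphson has quadratic (order 2) convergence near simple roots.
    This means |e_{n+1}| ≈ C|e_n|².

(b) With |e_n| = 10^(-5) and C = 3.72:
    |e_{n+1}| ≈ 3.72 × (10^(-5))² = 3.72 × 10^(-10)

(a) 2 (quadratic); (b) |e_{n+1}| ≈ 3.720e-10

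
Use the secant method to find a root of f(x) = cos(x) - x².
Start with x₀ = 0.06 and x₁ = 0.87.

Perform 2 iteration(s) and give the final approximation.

f(x) = cos(x) - x²
x₀ = 0.06, x₁ = 0.87

Secant formula: x_{n+1} = x_n - f(x_n)(x_n - x_{n-1})/(f(x_n) - f(x_{n-1}))

Iteration 1:
  f(0.060000) = 0.994601
  f(0.870000) = -0.112073
  x_2 = 0.870000 - (-0.112073)×(0.870000 - 0.060000)/(-0.112073 - 0.994601)
       = 0.787971
Iteration 2:
  f(0.870000) = -0.112073
  f(0.787971) = 0.084387
  x_3 = 0.787971 - 0.084387×(0.787971 - 0.870000)/(0.084387 - (-0.112073))
       = 0.823205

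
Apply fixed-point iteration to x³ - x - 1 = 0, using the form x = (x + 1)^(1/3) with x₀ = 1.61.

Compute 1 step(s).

Equation: x³ - x - 1 = 0
Fixed-point form: x = (x + 1)^(1/3)
x₀ = 1.61

x_1 = g(1.610000) = 1.376830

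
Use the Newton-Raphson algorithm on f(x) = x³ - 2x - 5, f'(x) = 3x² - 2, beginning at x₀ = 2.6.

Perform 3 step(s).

f(x) = x³ - 2x - 5
f'(x) = 3x² - 2
x₀ = 2.6

Newton-Raphson formula: x_{n+1} = x_n - f(x_n)/f'(x_n)

Iteration 1:
  f(2.600000) = 7.376000
  f'(2.600000) = 18.280000
  x_1 = 2.600000 - 7.376000/18.280000 = 2.196499
Iteration 2:
  f(2.196499) = 1.204247
  f'(2.196499) = 12.473822
  x_2 = 2.196499 - 1.204247/12.473822 = 2.099957
Iteration 3:
  f(2.099957) = 0.060517
  f'(2.099957) = 11.229458
  x_3 = 2.099957 - 0.060517/11.229458 = 2.094568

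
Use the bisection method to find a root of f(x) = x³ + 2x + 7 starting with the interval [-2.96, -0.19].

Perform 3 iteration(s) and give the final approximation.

f(x) = x³ + 2x + 7
Initial interval: [-2.96, -0.19]

Iteration 1:
  c_1 = (-2.960000 + (-0.190000))/2 = -1.575000
  f(c_1) = f(-1.575000) = -0.056984
  f(a) × f(c) ≥ 0, new interval: [-1.575000, -0.190000]
Iteration 2:
  c_2 = (-1.575000 + (-0.190000))/2 = -0.882500
  f(c_2) = f(-0.882500) = 4.547703
  f(a) × f(c) < 0, new interval: [-1.575000, -0.882500]
Iteration 3:
  c_3 = (-1.575000 + (-0.882500))/2 = -1.228750
  f(c_3) = f(-1.228750) = 2.687301
  f(a) × f(c) < 0, new interval: [-1.575000, -1.228750]

After 3 iteration(s), the approximation is c_3 = -1.228750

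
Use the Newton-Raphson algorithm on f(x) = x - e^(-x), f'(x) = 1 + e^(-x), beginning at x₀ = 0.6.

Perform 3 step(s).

f(x) = x - e^(-x)
f'(x) = 1 + e^(-x)
x₀ = 0.6

Newton-Raphson formula: x_{n+1} = x_n - f(x_n)/f'(x_n)

Iteration 1:
  f(0.600000) = 0.051188
  f'(0.600000) = 1.548812
  x_1 = 0.600000 - 0.051188/1.548812 = 0.566950
Iteration 2:
  f(0.566950) = -0.000303
  f'(0.566950) = 1.567253
  x_2 = 0.566950 - (-0.000303)/1.567253 = 0.567143
Iteration 3:
  f(0.567143) = 0.000000
  f'(0.567143) = 1.567143
  x_3 = 0.567143 - 0.000000/1.567143 = 0.567143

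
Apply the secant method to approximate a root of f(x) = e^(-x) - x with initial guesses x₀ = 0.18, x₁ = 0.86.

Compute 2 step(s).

f(x) = e^(-x) - x
x₀ = 0.18, x₁ = 0.86

Secant formula: x_{n+1} = x_n - f(x_n)(x_n - x_{n-1})/(f(x_n) - f(x_{n-1}))

Iteration 1:
  f(0.180000) = 0.655270
  f(0.860000) = -0.436838
  x_2 = 0.860000 - (-0.436838)×(0.860000 - 0.180000)/(-0.436838 - 0.655270)
       = 0.588003
Iteration 2:
  f(0.860000) = -0.436838
  f(0.588003) = -0.032568
  x_3 = 0.588003 - (-0.032568)×(0.588003 - 0.860000)/(-0.032568 - (-0.436838))
       = 0.566091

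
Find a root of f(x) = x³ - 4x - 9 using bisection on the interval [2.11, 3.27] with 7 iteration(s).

f(x) = x³ - 4x - 9
Initial interval: [2.11, 3.27]

Iteration 1:
  c_1 = (2.110000 + 3.270000)/2 = 2.690000
  f(c_1) = f(2.690000) = -0.294891
  f(a) × f(c) ≥ 0, new interval: [2.690000, 3.270000]
Iteration 2:
  c_2 = (2.690000 + 3.270000)/2 = 2.980000
  f(c_2) = f(2.980000) = 5.543592
  f(a) × f(c) < 0, new interval: [2.690000, 2.980000]
Iteration 3:
  c_3 = (2.690000 + 2.980000)/2 = 2.835000
  f(c_3) = f(2.835000) = 2.445533
  f(a) × f(c) < 0, new interval: [2.690000, 2.835000]
Iteration 4:
  c_4 = (2.690000 + 2.835000)/2 = 2.762500
  f(c_4) = f(2.762500) = 1.031760
  f(a) × f(c) < 0, new interval: [2.690000, 2.762500]
Iteration 5:
  c_5 = (2.690000 + 2.762500)/2 = 2.726250
  f(c_5) = f(2.726250) = 0.357687
  f(a) × f(c) < 0, new interval: [2.690000, 2.726250]
Iteration 6:
  c_6 = (2.690000 + 2.726250)/2 = 2.708125
  f(c_6) = f(2.708125) = 0.028729
  f(a) × f(c) < 0, new interval: [2.690000, 2.708125]
Iteration 7:
  c_7 = (2.690000 + 2.708125)/2 = 2.699063
  f(c_7) = f(2.699063) = -0.133746
  f(a) × f(c) ≥ 0, new interval: [2.699063, 2.708125]

After 7 iteration(s), the approximation is c_7 = 2.699063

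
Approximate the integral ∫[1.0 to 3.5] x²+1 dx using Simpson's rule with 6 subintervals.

f(x) = x²+1
a = 1.0, b = 3.5, n = 6
h = (b - a)/n = 0.416667

Simpson's rule: (h/3)[f(x₀) + 4f(x₁) + 2f(x₂) + ... + f(xₙ)]

x_0 = 1.0000, f(x_0) = 2.000000, coefficient = 1
x_1 = 1.4167, f(x_1) = 3.006944, coefficient = 4
x_2 = 1.8333, f(x_2) = 4.361111, coefficient = 2
x_3 = 2.2500, f(x_3) = 6.062500, coefficient = 4
x_4 = 2.6667, f(x_4) = 8.111111, coefficient = 2
x_5 = 3.0833, f(x_5) = 10.506944, coefficient = 4
x_6 = 3.5000, f(x_6) = 13.250000, coefficient = 1

I ≈ (0.416667/3) × 118.500000 = 16.458333
Exact value: 16.458333
Error: 0.000000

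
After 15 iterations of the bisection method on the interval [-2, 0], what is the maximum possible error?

Bisection error bound: |error| ≤ (b-a)/2^n
|error| ≤ (0 - (-2))/2^15 = 2/2^15
|error| ≤ 0.0000610352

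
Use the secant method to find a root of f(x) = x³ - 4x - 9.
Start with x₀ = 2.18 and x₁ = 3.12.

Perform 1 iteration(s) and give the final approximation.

f(x) = x³ - 4x - 9
x₀ = 2.18, x₁ = 3.12

Secant formula: x_{n+1} = x_n - f(x_n)(x_n - x_{n-1})/(f(x_n) - f(x_{n-1}))

Iteration 1:
  f(2.180000) = -7.359768
  f(3.120000) = 8.891328
  x_2 = 3.120000 - 8.891328×(3.120000 - 2.180000)/(8.891328 - (-7.359768))
       = 2.605706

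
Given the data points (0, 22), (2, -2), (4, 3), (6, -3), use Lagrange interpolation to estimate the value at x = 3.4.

Lagrange interpolation formula:
P(x) = Σ yᵢ × Lᵢ(x)
where Lᵢ(x) = Π_{j≠i} (x - xⱼ)/(xᵢ - xⱼ)

L_0(3.4) = (3.4 - 2)/(0 - 2) × (3.4 - 4)/(0 - 4) × (3.4 - 6)/(0 - 6) = -0.045500
L_1(3.4) = (3.4 - 0)/(2 - 0) × (3.4 - 4)/(2 - 4) × (3.4 - 6)/(2 - 6) = 0.331500
L_2(3.4) = (3.4 - 0)/(4 - 0) × (3.4 - 2)/(4 - 2) × (3.4 - 6)/(4 - 6) = 0.773500
L_3(3.4) = (3.4 - 0)/(6 - 0) × (3.4 - 2)/(6 - 2) × (3.4 - 4)/(6 - 4) = -0.059500

P(3.4) = 22×L_0(3.4) + (-2)×L_1(3.4) + 3×L_2(3.4) + (-3)×L_3(3.4)
P(3.4) = 0.835000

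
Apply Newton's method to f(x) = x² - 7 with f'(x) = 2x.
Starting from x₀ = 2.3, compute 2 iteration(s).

f(x) = x² - 7
f'(x) = 2x
x₀ = 2.3

Newton-Raphson formula: x_{n+1} = x_n - f(x_n)/f'(x_n)

Iteration 1:
  f(2.300000) = -1.710000
  f'(2.300000) = 4.600000
  x_1 = 2.300000 - (-1.710000)/4.600000 = 2.671739
Iteration 2:
  f(2.671739) = 0.138190
  f'(2.671739) = 5.343478
  x_2 = 2.671739 - 0.138190/5.343478 = 2.645878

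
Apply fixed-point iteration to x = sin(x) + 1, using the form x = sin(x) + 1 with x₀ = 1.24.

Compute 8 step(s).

Equation: x = sin(x) + 1
Fixed-point form: x = sin(x) + 1
x₀ = 1.24

x_1 = g(1.240000) = 1.945784
x_2 = g(1.945784) = 1.930512
x_3 = g(1.930512) = 1.935997
x_4 = g(1.935997) = 1.934052
x_5 = g(1.934052) = 1.934745
x_6 = g(1.934745) = 1.934499
x_7 = g(1.934499) = 1.934586
x_8 = g(1.934586) = 1.934555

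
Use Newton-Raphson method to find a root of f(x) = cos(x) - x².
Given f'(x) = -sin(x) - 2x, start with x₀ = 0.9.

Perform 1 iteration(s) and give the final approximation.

f(x) = cos(x) - x²
f'(x) = -sin(x) - 2x
x₀ = 0.9

Newton-Raphson formula: x_{n+1} = x_n - f(x_n)/f'(x_n)

Iteration 1:
  f(0.900000) = -0.188390
  f'(0.900000) = -2.583327
  x_1 = 0.900000 - (-0.188390)/(-2.583327) = 0.827075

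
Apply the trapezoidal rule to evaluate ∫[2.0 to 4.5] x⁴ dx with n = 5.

f(x) = x⁴
a = 2.0, b = 4.5, n = 5
h = (b - a)/n = 0.500000

Trapezoidal rule: (h/2)[f(x₀) + 2f(x₁) + 2f(x₂) + ... + f(xₙ)]

x_0 = 2.0000, f(x_0) = 16.000000, coefficient = 1
x_1 = 2.5000, f(x_1) = 39.062500, coefficient = 2
x_2 = 3.0000, f(x_2) = 81.000000, coefficient = 2
x_3 = 3.5000, f(x_3) = 150.062500, coefficient = 2
x_4 = 4.0000, f(x_4) = 256.000000, coefficient = 2
x_5 = 4.5000, f(x_5) = 410.062500, coefficient = 1

I ≈ (0.500000/2) × 1478.312500 = 369.578125
Exact value: 362.656250
Error: 6.921875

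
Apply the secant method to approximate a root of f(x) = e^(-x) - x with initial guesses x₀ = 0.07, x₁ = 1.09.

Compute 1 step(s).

f(x) = e^(-x) - x
x₀ = 0.07, x₁ = 1.09

Secant formula: x_{n+1} = x_n - f(x_n)(x_n - x_{n-1})/(f(x_n) - f(x_{n-1}))

Iteration 1:
  f(0.070000) = 0.862394
  f(1.090000) = -0.753784
  x_2 = 1.090000 - (-0.753784)×(1.090000 - 0.070000)/(-0.753784 - 0.862394)
       = 0.614273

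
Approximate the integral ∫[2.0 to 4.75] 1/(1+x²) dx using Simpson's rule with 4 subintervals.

f(x) = 1/(1+x²)
a = 2.0, b = 4.75, n = 4
h = (b - a)/n = 0.687500

Simpson's rule: (h/3)[f(x₀) + 4f(x₁) + 2f(x₂) + ... + f(xₙ)]

x_0 = 2.0000, f(x_0) = 0.200000, coefficient = 1
x_1 = 2.6875, f(x_1) = 0.121615, coefficient = 4
x_2 = 3.3750, f(x_2) = 0.080706, coefficient = 2
x_3 = 4.0625, f(x_3) = 0.057130, coefficient = 4
x_4 = 4.7500, f(x_4) = 0.042440, coefficient = 1

I ≈ (0.687500/3) × 1.118834 = 0.256399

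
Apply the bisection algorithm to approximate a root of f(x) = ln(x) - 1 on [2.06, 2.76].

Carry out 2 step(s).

f(x) = ln(x) - 1
Initial interval: [2.06, 2.76]

Iteration 1:
  c_1 = (2.060000 + 2.760000)/2 = 2.410000
  f(c_1) = f(2.410000) = -0.120373
  f(a) × f(c) ≥ 0, new interval: [2.410000, 2.760000]
Iteration 2:
  c_2 = (2.410000 + 2.760000)/2 = 2.585000
  f(c_2) = f(2.585000) = -0.050274
  f(a) × f(c) ≥ 0, new interval: [2.585000, 2.760000]

After 2 iteration(s), the approximation is c_2 = 2.585000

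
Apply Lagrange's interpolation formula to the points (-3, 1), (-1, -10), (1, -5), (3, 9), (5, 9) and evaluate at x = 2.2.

Lagrange interpolation formula:
P(x) = Σ yᵢ × Lᵢ(x)
where Lᵢ(x) = Π_{j≠i} (x - xⱼ)/(xᵢ - xⱼ)

L_0(2.2) = (2.2 - (-1))/(-3 - (-1)) × (2.2 - 1)/(-3 - 1) × (2.2 - 3)/(-3 - 3) × (2.2 - 5)/(-3 - 5) = 0.022400
L_1(2.2) = (2.2 - (-3))/(-1 - (-3)) × (2.2 - 1)/(-1 - 1) × (2.2 - 3)/(-1 - 3) × (2.2 - 5)/(-1 - 5) = -0.145600
L_2(2.2) = (2.2 - (-3))/(1 - (-3)) × (2.2 - (-1))/(1 - (-1)) × (2.2 - 3)/(1 - 3) × (2.2 - 5)/(1 - 5) = 0.582400
L_3(2.2) = (2.2 - (-3))/(3 - (-3)) × (2.2 - (-1))/(3 - (-1)) × (2.2 - 1)/(3 - 1) × (2.2 - 5)/(3 - 5) = 0.582400
L_4(2.2) = (2.2 - (-3))/(5 - (-3)) × (2.2 - (-1))/(5 - (-1)) × (2.2 - 1)/(5 - 1) × (2.2 - 3)/(5 - 3) = -0.041600

P(2.2) = 1×L_0(2.2) + (-10)×L_1(2.2) + (-5)×L_2(2.2) + 9×L_3(2.2) + 9×L_4(2.2)
P(2.2) = 3.433600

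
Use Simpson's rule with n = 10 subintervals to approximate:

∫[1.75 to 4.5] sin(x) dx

f(x) = sin(x)
a = 1.75, b = 4.5, n = 10
h = (b - a)/n = 0.275000

Simpson's rule: (h/3)[f(x₀) + 4f(x₁) + 2f(x₂) + ... + f(xₙ)]

x_0 = 1.7500, f(x_0) = 0.983986, coefficient = 1
x_1 = 2.0250, f(x_1) = 0.898611, coefficient = 4
x_2 = 2.3000, f(x_2) = 0.745705, coefficient = 2
x_3 = 2.5750, f(x_3) = 0.536760, coefficient = 4
x_4 = 2.8500, f(x_4) = 0.287478, coefficient = 2
x_5 = 3.1250, f(x_5) = 0.016592, coefficient = 4
x_6 = 3.4000, f(x_6) = -0.255541, coefficient = 2
x_7 = 3.6750, f(x_7) = -0.508470, coefficient = 4
x_8 = 3.9500, f(x_8) = -0.723188, coefficient = 2
x_9 = 4.2250, f(x_9) = -0.883559, coefficient = 4
x_10 = 4.5000, f(x_10) = -0.977530, coefficient = 1

I ≈ (0.275000/3) × 0.355099 = 0.032551
Exact value: 0.032550
Error: 0.000001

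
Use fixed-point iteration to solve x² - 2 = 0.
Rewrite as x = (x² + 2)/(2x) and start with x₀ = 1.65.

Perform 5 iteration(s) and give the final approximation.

Equation: x² - 2 = 0
Fixed-point form: x = (x² + 2)/(2x)
x₀ = 1.65

x_1 = g(1.650000) = 1.431061
x_2 = g(1.431061) = 1.414313
x_3 = g(1.414313) = 1.414214
x_4 = g(1.414214) = 1.414214
x_5 = g(1.414214) = 1.414214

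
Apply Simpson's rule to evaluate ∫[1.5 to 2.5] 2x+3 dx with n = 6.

f(x) = 2x+3
a = 1.5, b = 2.5, n = 6
h = (b - a)/n = 0.166667

Simpson's rule: (h/3)[f(x₀) + 4f(x₁) + 2f(x₂) + ... + f(xₙ)]

x_0 = 1.5000, f(x_0) = 6.000000, coefficient = 1
x_1 = 1.6667, f(x_1) = 6.333333, coefficient = 4
x_2 = 1.8333, f(x_2) = 6.666667, coefficient = 2
x_3 = 2.0000, f(x_3) = 7.000000, coefficient = 4
x_4 = 2.1667, f(x_4) = 7.333333, coefficient = 2
x_5 = 2.3333, f(x_5) = 7.666667, coefficient = 4
x_6 = 2.5000, f(x_6) = 8.000000, coefficient = 1

I ≈ (0.166667/3) × 126.000000 = 7.000000
Exact value: 7.000000
Error: 0.000000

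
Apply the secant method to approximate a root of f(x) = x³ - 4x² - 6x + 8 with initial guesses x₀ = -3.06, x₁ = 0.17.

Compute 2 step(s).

f(x) = x³ - 4x² - 6x + 8
x₀ = -3.06, x₁ = 0.17

Secant formula: x_{n+1} = x_n - f(x_n)(x_n - x_{n-1})/(f(x_n) - f(x_{n-1}))

Iteration 1:
  f(-3.060000) = -39.747016
  f(0.170000) = 6.869313
  x_2 = 0.170000 - 6.869313×(0.170000 - (-3.060000))/(6.869313 - (-39.747016))
       = -0.305968
Iteration 2:
  f(0.170000) = 6.869313
  f(-0.305968) = 9.432699
  x_3 = -0.305968 - 9.432699×(-0.305968 - 0.170000)/(9.432699 - 6.869313)
       = 1.445490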